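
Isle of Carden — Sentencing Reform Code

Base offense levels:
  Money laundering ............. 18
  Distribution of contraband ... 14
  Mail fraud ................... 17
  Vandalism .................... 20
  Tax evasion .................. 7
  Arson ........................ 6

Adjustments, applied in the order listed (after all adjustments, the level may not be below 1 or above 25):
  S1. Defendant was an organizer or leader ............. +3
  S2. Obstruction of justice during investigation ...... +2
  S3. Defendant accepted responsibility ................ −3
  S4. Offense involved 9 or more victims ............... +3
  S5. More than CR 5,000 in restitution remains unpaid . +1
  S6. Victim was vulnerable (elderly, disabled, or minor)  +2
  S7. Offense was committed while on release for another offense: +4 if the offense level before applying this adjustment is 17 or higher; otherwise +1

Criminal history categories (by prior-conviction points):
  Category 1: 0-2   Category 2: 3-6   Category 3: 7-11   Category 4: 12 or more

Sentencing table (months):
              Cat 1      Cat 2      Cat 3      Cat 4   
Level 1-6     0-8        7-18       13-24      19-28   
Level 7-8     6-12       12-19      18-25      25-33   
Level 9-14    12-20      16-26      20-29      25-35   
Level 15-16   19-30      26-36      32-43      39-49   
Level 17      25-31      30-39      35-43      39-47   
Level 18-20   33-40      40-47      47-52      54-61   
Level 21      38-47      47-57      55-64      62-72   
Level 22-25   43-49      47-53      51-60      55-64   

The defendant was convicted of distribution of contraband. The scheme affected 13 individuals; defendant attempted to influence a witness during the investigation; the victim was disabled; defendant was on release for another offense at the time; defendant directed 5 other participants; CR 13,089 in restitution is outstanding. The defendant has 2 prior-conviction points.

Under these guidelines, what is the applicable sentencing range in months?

Base offense level for distribution of contraband: 14.
S1 applies: 14 + 3 = 17.
S2 applies: 17 + 2 = 19.
S4 applies: 19 + 3 = 22.
S5 applies: 22 + 1 = 23.
S6 applies: 23 + 2 = 25.
S7 applies (level before this adjustment is 25 ≥ 17, so +4): 25 + 4 = 29.
Level 29 exceeds the maximum of 25; capped at 25.
Final offense level: 25.
Criminal history: 2 prior points → Category 1 (0-2).
Level 25 falls in the 22-25 band.
Grid: Level 22-25 × Category 1 = 43-49 months.

43-49 months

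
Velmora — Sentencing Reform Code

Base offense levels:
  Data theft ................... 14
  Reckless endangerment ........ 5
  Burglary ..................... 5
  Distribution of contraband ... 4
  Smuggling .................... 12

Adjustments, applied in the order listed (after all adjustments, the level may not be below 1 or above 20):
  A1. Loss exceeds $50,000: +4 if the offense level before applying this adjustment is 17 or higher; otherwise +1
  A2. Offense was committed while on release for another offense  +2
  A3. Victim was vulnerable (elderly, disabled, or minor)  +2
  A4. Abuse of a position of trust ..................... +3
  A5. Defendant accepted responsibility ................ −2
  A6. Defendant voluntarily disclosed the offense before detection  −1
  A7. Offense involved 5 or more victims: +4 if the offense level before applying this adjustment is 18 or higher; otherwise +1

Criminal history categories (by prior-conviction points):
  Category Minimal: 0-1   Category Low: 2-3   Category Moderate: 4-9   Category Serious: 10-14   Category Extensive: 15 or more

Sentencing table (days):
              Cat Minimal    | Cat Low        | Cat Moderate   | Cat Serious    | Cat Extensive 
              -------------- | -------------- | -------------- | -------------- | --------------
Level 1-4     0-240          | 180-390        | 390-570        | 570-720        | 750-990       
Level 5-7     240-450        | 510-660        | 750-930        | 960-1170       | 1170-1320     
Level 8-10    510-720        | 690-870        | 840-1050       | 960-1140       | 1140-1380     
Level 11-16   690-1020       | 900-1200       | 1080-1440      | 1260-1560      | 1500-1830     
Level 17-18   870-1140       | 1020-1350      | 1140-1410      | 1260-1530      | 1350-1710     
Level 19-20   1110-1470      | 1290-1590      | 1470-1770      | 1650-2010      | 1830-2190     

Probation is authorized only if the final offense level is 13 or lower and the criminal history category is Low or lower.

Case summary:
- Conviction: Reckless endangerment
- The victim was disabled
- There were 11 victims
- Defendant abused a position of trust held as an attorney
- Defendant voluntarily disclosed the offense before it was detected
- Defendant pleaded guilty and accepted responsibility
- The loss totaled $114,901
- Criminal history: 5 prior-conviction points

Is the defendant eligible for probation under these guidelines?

No

Base offense level for reckless endangerment: 5.
A1 applies (level before this adjustment is 5 < 17, so +1): 5 + 1 = 6.
A3 applies: 6 + 2 = 8.
A4 applies: 8 + 3 = 11.
A5 applies: 11 − 2 = 9.
A6 applies: 9 − 1 = 8.
A7 applies (level before this adjustment is 8 < 18, so +1): 8 + 1 = 9.
Final offense level: 9.
Criminal history: 5 prior points → Category Moderate (4-9).
Level 9 falls in the 8-10 band.
Grid: Level 8-10 × Category Moderate = 840-1050 days.
Probation check: level 9 ≤ 13 and category Moderate > Low → not eligible.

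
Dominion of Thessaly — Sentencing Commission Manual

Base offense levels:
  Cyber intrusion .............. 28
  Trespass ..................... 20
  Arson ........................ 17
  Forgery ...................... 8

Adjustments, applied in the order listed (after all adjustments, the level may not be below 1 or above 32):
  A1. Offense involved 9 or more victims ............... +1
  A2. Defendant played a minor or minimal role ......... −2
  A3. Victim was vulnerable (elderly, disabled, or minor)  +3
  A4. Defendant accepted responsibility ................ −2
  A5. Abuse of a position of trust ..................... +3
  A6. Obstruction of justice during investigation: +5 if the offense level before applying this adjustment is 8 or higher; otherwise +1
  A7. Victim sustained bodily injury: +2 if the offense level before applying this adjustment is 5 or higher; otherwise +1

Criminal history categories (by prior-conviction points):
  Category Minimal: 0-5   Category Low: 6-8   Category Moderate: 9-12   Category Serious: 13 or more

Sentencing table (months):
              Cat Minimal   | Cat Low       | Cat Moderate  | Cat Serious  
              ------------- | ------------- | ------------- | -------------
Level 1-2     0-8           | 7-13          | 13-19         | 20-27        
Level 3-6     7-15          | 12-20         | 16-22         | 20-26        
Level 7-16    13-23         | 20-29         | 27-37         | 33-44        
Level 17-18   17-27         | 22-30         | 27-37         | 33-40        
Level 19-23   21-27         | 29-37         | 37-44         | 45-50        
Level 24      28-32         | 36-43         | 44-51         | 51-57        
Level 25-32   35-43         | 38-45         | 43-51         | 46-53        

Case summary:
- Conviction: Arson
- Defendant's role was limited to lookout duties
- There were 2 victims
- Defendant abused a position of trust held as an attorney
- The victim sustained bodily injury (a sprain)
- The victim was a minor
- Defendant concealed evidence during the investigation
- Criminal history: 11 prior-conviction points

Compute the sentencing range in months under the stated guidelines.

43-51 months

Base offense level for arson: 17.
A1 does not apply.
A2 applies: 17 − 2 = 15.
A3 applies: 15 + 3 = 18.
A5 applies: 18 + 3 = 21.
A6 applies (level before this adjustment is 21 ≥ 8, so +5): 21 + 5 = 26.
A7 applies (level before this adjustment is 26 ≥ 5, so +2): 26 + 2 = 28.
Final offense level: 28.
Criminal history: 11 prior points → Category Moderate (9-12).
Level 28 falls in the 25-32 band.
Grid: Level 25-32 × Category Moderate = 43-51 months.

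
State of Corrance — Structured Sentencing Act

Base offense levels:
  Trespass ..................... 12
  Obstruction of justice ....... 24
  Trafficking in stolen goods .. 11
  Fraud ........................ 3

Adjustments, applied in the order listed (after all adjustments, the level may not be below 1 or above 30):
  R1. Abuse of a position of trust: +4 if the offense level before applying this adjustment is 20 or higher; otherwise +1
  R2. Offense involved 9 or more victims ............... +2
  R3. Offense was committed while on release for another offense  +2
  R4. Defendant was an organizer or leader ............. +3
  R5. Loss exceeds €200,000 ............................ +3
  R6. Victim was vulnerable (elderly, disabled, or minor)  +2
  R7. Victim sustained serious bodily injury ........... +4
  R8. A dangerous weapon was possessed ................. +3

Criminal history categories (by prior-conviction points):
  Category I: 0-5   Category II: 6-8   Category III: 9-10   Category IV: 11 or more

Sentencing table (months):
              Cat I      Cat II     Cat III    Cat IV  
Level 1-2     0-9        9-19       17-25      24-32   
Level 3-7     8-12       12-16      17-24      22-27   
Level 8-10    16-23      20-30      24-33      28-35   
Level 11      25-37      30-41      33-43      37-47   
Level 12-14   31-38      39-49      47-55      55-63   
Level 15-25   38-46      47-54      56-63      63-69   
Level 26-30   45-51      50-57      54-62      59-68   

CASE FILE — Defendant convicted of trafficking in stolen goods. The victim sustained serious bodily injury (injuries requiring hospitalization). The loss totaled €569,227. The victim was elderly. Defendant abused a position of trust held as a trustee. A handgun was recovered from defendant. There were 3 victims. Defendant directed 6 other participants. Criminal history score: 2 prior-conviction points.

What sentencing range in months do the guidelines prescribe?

Base offense level for trafficking in stolen goods: 11.
R1 applies (level before this adjustment is 11 < 20, so +1): 11 + 1 = 12.
R4 applies: 12 + 3 = 15.
R5 applies: 15 + 3 = 18.
R6 applies: 18 + 2 = 20.
R7 applies: 20 + 4 = 24.
R8 applies: 24 + 3 = 27.
Final offense level: 27.
Criminal history: 2 prior points → Category I (0-5).
Level 27 falls in the 26-30 band.
Grid: Level 26-30 × Category I = 45-51 months.

45-51 months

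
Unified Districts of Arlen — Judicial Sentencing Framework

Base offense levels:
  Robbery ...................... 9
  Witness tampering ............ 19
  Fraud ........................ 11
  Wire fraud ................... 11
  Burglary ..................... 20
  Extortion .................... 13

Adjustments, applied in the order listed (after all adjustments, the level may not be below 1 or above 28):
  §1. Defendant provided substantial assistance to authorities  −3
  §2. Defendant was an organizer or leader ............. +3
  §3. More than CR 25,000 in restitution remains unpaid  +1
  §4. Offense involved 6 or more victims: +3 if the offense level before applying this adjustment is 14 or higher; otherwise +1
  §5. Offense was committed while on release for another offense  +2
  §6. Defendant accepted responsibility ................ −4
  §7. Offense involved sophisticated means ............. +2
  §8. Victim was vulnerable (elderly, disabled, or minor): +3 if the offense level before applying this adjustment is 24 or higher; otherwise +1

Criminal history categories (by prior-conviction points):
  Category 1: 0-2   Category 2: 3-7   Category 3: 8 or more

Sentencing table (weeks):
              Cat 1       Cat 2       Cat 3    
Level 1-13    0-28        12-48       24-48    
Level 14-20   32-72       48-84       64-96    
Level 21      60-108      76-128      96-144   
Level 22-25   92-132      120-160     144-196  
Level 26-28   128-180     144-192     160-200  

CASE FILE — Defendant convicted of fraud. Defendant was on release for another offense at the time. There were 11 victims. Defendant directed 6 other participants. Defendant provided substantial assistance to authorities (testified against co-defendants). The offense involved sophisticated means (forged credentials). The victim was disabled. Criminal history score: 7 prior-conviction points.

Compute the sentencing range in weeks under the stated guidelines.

48-84 weeks

Base offense level for fraud: 11.
§1 applies: 11 − 3 = 8.
§2 applies: 8 + 3 = 11.
§3 does not apply.
§4 applies (level before this adjustment is 11 < 14, so +1): 11 + 1 = 12.
§5 applies: 12 + 2 = 14.
§6 does not apply.
§7 applies: 14 + 2 = 16.
§8 applies (level before this adjustment is 16 < 24, so +1): 16 + 1 = 17.
Final offense level: 17.
Criminal history: 7 prior points → Category 2 (3-7).
Level 17 falls in the 14-20 band.
Grid: Level 14-20 × Category 2 = 48-84 weeks.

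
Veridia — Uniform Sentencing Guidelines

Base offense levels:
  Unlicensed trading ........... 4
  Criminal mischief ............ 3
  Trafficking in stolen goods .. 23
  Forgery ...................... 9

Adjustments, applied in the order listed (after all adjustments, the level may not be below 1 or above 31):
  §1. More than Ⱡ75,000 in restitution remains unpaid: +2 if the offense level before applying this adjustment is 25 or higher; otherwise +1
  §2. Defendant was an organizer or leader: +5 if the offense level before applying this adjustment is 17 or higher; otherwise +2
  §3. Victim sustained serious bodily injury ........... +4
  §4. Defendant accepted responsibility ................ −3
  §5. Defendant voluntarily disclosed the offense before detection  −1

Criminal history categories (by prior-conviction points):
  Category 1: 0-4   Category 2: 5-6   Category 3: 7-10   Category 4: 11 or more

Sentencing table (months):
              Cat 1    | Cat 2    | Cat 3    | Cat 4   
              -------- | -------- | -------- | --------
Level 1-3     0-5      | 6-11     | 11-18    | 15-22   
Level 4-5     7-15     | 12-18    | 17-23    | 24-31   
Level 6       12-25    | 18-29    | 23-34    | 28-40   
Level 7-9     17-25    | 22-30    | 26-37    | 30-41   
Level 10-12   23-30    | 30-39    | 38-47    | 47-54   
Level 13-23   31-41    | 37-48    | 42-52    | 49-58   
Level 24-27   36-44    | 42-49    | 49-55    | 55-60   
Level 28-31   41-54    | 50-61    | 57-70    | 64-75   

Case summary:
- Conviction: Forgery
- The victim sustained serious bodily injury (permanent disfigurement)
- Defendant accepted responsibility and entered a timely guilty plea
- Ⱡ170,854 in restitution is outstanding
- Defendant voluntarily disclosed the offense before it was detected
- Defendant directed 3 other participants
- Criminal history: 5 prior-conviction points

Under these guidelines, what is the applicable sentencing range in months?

30-39 months

Base offense level for forgery: 9.
§1 applies (level before this adjustment is 9 < 25, so +1): 9 + 1 = 10.
§2 applies (level before this adjustment is 10 < 17, so +2): 10 + 2 = 12.
§3 applies: 12 + 4 = 16.
§4 applies: 16 − 3 = 13.
§5 applies: 13 − 1 = 12.
Final offense level: 12.
Criminal history: 5 prior points → Category 2 (5-6).
Level 12 falls in the 10-12 band.
Grid: Level 10-12 × Category 2 = 30-39 months.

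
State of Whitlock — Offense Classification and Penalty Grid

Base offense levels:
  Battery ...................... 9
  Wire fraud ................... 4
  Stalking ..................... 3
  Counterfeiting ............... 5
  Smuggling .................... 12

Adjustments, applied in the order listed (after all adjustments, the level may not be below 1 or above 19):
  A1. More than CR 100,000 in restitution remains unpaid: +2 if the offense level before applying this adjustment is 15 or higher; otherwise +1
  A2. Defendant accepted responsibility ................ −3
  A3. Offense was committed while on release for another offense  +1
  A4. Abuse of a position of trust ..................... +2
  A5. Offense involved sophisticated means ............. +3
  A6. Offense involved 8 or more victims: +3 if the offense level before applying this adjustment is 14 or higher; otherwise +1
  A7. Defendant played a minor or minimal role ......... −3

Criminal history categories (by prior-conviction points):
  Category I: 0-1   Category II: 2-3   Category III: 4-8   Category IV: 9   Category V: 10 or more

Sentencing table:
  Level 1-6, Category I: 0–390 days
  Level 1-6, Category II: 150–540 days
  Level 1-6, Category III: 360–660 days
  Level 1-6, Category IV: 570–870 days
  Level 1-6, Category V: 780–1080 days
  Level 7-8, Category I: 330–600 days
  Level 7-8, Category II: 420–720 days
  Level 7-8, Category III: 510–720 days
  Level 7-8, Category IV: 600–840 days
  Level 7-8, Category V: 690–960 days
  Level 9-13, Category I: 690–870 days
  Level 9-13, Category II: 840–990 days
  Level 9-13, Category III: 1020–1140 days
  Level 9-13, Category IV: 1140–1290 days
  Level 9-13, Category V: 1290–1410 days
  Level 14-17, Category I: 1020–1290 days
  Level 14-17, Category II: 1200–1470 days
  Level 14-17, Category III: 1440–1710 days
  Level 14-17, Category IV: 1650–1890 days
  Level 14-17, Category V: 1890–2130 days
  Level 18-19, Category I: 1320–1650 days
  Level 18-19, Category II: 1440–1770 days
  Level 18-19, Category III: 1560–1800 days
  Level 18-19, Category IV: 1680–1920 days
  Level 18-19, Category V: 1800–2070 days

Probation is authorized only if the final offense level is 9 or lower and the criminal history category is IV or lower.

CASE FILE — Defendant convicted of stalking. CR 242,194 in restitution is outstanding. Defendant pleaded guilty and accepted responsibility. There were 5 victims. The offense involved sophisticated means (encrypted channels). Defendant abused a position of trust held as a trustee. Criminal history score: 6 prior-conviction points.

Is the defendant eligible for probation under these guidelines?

Base offense level for stalking: 3.
A1 applies (level before this adjustment is 3 < 15, so +1): 3 + 1 = 4.
A2 applies: 4 − 3 = 1.
A3 does not apply.
A4 applies: 1 + 2 = 3.
A5 applies: 3 + 3 = 6.
A7 does not apply.
Final offense level: 6.
Criminal history: 6 prior points → Category III (4-8).
Level 6 falls in the 1-6 band.
Grid: Level 1-6 × Category III = 360-660 days.
Probation check: level 6 ≤ 9 and category III ≤ IV → eligible.

Yes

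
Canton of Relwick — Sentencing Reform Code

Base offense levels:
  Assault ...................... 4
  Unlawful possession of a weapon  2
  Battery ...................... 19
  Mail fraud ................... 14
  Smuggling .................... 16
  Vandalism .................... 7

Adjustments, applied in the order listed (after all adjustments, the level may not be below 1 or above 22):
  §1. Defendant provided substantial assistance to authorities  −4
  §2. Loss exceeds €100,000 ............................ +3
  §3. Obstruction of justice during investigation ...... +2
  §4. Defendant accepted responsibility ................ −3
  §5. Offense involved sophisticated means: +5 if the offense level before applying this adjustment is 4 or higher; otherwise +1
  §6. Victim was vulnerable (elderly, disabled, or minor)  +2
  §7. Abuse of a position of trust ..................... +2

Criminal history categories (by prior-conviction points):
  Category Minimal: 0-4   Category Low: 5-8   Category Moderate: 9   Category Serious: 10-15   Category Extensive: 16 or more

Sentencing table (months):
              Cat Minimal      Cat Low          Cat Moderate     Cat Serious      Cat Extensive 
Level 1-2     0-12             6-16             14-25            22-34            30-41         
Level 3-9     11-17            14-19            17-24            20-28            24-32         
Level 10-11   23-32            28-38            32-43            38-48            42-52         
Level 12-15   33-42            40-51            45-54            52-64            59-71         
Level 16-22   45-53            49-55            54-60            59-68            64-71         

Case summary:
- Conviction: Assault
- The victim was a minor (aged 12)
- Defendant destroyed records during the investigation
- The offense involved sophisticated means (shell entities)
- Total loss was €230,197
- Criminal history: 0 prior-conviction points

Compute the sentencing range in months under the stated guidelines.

Base offense level for assault: 4.
§2 applies: 4 + 3 = 7.
§3 applies: 7 + 2 = 9.
§4 does not apply.
§5 applies (level before this adjustment is 9 ≥ 4, so +5): 9 + 5 = 14.
§6 applies: 14 + 2 = 16.
§7 does not apply.
Final offense level: 16.
Criminal history: 0 prior points → Category Minimal (0-4).
Level 16 falls in the 16-22 band.
Grid: Level 16-22 × Category Minimal = 45-53 months.

45-53 months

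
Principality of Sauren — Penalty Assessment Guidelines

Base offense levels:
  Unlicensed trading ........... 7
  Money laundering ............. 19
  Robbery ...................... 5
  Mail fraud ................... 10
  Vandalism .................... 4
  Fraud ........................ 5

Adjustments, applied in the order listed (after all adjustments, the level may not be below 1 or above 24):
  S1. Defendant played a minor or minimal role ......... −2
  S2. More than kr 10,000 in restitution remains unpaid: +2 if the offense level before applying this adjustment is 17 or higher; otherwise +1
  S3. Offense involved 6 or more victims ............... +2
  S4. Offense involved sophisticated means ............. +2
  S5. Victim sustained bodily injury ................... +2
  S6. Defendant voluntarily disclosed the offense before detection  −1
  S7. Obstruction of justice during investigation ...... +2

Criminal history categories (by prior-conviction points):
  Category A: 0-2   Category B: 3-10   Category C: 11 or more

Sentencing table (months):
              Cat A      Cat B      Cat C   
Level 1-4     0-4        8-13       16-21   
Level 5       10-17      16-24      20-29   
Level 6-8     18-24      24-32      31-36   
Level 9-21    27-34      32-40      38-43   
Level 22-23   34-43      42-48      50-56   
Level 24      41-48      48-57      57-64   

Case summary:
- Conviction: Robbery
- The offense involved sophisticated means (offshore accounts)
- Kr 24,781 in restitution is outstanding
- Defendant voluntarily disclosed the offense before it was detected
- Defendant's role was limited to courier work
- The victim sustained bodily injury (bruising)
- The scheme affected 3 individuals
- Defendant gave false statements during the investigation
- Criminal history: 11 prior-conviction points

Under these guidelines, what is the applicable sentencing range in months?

38-43 months

Base offense level for robbery: 5.
S1 applies: 5 − 2 = 3.
S2 applies (level before this adjustment is 3 < 17, so +1): 3 + 1 = 4.
S3 does not apply.
S4 applies: 4 + 2 = 6.
S5 applies: 6 + 2 = 8.
S6 applies: 8 − 1 = 7.
S7 applies: 7 + 2 = 9.
Final offense level: 9.
Criminal history: 11 prior points → Category C (11+).
Level 9 falls in the 9-21 band.
Grid: Level 9-21 × Category C = 38-43 months.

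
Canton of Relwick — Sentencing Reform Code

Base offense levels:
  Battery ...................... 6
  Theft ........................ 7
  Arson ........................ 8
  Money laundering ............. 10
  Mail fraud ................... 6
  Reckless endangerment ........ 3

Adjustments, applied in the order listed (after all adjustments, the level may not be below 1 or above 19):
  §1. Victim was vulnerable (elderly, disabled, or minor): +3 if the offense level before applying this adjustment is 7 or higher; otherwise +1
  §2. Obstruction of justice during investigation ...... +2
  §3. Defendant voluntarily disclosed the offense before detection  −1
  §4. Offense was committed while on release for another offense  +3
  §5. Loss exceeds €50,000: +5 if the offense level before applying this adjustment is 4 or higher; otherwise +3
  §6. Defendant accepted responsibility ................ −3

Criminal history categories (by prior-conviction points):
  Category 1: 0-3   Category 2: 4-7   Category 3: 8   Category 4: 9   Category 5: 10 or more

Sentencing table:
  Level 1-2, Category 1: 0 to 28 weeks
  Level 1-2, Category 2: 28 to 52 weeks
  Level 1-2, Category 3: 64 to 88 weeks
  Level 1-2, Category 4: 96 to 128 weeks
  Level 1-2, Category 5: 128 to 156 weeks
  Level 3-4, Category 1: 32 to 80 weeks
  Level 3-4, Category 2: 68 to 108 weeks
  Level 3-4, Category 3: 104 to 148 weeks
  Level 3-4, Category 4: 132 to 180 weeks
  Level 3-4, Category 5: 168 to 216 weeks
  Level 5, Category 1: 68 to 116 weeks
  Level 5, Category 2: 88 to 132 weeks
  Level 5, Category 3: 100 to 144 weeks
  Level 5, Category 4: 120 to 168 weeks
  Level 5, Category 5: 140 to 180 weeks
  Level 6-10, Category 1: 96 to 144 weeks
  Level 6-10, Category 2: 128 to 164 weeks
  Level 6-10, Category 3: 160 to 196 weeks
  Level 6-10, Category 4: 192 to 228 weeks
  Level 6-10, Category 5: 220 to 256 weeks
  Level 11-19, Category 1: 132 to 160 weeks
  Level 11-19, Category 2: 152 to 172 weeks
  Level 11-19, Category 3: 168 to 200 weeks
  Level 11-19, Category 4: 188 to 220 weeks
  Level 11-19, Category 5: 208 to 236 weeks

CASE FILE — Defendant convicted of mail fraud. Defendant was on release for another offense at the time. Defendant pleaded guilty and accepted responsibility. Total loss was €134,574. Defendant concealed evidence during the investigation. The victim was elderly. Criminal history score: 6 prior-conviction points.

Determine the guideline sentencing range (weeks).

Base offense level for mail fraud: 6.
§1 applies (level before this adjustment is 6 < 7, so +1): 6 + 1 = 7.
§2 applies: 7 + 2 = 9.
§3 does not apply.
§4 applies: 9 + 3 = 12.
§5 applies (level before this adjustment is 12 ≥ 4, so +5): 12 + 5 = 17.
§6 applies: 17 − 3 = 14.
Final offense level: 14.
Criminal history: 6 prior points → Category 2 (4-7).
Level 14 falls in the 11-19 band.
Grid: Level 11-19 × Category 2 = 152-172 weeks.

152-172 weeks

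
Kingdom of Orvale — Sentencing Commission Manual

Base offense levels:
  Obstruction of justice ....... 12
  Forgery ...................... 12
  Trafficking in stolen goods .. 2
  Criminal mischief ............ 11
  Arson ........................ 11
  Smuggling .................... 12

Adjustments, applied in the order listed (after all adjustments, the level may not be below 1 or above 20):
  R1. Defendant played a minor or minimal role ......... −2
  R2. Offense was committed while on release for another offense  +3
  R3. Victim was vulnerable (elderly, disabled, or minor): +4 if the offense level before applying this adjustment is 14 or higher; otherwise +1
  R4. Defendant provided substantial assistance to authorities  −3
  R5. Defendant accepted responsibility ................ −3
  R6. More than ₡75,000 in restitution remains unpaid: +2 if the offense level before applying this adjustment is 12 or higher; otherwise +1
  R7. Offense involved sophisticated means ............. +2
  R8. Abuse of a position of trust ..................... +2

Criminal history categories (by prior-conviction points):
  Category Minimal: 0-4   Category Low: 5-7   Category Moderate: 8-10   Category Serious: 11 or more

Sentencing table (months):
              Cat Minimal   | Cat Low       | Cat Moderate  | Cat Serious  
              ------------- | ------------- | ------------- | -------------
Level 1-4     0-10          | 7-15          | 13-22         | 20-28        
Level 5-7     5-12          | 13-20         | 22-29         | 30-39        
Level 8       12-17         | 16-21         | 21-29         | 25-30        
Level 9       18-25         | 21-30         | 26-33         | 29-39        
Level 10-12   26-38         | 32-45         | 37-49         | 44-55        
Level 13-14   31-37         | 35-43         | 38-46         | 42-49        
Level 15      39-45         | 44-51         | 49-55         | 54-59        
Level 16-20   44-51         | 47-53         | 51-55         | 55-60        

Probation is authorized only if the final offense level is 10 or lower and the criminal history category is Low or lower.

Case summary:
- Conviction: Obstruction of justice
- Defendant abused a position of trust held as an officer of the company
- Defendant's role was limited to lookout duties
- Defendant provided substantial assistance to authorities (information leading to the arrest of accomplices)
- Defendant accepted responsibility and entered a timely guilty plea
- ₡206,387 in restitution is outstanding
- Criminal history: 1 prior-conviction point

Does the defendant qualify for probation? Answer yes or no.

Yes

Base offense level for obstruction of justice: 12.
R1 applies: 12 − 2 = 10.
R4 applies: 10 − 3 = 7.
R5 applies: 7 − 3 = 4.
R6 applies (level before this adjustment is 4 < 12, so +1): 4 + 1 = 5.
R7 does not apply.
R8 applies: 5 + 2 = 7.
Final offense level: 7.
Criminal history: 1 prior point → Category Minimal (0-4).
Level 7 falls in the 5-7 band.
Grid: Level 5-7 × Category Minimal = 5-12 months.
Probation check: level 7 ≤ 10 and category Minimal ≤ Low → eligible.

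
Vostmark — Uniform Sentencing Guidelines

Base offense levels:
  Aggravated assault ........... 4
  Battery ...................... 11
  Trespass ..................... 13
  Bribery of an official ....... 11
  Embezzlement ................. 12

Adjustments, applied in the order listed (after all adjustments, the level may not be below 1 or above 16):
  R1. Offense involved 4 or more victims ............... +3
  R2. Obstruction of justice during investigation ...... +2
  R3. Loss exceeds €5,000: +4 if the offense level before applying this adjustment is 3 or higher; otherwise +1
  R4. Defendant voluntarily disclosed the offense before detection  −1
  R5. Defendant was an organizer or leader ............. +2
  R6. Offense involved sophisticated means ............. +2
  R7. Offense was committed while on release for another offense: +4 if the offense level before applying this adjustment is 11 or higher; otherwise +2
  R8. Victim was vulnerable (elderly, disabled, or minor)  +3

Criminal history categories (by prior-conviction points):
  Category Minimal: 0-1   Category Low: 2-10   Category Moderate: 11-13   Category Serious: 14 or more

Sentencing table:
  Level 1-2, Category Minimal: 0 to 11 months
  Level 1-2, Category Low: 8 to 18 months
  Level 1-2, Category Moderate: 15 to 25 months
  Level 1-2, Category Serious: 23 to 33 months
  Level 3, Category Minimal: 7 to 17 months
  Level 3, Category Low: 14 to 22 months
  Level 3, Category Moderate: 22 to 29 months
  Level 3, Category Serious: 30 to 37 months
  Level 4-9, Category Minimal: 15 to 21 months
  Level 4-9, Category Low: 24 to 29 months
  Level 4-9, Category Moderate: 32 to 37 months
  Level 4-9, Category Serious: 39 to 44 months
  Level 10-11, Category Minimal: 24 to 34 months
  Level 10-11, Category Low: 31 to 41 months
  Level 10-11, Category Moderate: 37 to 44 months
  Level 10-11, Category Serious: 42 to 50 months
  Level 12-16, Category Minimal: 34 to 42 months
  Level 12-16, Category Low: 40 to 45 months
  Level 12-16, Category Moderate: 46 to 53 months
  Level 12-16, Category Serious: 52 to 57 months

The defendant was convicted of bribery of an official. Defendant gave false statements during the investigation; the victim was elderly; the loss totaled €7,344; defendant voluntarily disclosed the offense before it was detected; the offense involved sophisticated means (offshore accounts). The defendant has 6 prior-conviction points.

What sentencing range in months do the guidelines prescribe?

40-45 months

Base offense level for bribery of an official: 11.
R2 applies: 11 + 2 = 13.
R3 applies (level before this adjustment is 13 ≥ 3, so +4): 13 + 4 = 17.
R4 applies: 17 − 1 = 16.
R6 applies: 16 + 2 = 18.
R7 does not apply.
R8 applies: 18 + 3 = 21.
Level 21 exceeds the maximum of 16; capped at 16.
Final offense level: 16.
Criminal history: 6 prior points → Category Low (2-10).
Level 16 falls in the 12-16 band.
Grid: Level 12-16 × Category Low = 40-45 months.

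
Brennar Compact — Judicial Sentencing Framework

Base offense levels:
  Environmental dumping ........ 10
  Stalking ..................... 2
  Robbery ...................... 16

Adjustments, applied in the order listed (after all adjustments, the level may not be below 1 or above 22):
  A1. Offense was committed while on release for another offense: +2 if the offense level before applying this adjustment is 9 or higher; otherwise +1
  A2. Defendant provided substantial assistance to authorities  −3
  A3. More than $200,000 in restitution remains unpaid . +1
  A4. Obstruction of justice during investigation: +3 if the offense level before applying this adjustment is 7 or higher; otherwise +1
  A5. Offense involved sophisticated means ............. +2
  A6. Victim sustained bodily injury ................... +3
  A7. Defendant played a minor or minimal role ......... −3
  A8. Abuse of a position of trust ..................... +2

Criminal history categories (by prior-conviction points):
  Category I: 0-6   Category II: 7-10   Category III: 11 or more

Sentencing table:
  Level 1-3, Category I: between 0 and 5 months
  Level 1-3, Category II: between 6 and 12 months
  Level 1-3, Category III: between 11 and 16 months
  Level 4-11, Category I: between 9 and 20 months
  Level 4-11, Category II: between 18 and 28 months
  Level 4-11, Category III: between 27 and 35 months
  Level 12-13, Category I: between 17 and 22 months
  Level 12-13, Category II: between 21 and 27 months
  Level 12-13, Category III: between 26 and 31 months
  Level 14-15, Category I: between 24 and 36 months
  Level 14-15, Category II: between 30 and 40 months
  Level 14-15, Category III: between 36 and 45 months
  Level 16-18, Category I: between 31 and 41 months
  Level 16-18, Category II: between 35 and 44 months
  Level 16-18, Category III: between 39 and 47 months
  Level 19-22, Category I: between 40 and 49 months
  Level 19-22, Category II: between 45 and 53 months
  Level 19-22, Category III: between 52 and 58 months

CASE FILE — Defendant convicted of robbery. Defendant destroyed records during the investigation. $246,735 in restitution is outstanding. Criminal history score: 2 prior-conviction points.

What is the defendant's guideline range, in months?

40-49 months

Base offense level for robbery: 16.
A1 does not apply.
A2 does not apply.
A3 applies: 16 + 1 = 17.
A4 applies (level before this adjustment is 17 ≥ 7, so +3): 17 + 3 = 20.
A5 does not apply.
A8 does not apply.
Final offense level: 20.
Criminal history: 2 prior points → Category I (0-6).
Level 20 falls in the 19-22 band.
Grid: Level 19-22 × Category I = 40-49 months.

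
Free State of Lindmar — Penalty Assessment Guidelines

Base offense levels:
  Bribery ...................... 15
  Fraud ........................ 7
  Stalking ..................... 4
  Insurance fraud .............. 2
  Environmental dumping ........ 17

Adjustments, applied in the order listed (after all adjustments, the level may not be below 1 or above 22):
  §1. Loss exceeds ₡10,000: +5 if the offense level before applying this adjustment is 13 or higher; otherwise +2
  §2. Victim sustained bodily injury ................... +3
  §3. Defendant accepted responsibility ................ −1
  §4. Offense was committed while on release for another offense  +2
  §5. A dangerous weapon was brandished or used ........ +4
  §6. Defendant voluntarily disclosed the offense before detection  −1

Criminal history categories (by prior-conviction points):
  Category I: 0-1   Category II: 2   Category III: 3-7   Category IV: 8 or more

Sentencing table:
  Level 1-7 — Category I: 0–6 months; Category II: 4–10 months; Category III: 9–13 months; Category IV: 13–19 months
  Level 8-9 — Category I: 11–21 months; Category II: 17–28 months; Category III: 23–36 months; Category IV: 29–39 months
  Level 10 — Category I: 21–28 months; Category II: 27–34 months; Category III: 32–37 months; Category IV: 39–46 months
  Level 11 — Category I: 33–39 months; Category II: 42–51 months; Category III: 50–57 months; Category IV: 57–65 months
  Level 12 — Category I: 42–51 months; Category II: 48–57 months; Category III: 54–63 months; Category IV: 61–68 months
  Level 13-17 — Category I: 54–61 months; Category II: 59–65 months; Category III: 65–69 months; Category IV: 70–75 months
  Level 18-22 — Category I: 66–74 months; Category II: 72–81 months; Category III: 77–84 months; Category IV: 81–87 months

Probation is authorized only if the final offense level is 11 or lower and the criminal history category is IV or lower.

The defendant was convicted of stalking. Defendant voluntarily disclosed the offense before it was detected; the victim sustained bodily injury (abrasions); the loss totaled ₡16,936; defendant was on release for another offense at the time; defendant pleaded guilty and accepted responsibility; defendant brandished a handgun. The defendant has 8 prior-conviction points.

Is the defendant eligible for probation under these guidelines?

No

Base offense level for stalking: 4.
§1 applies (level before this adjustment is 4 < 13, so +2): 4 + 2 = 6.
§2 applies: 6 + 3 = 9.
§3 applies: 9 − 1 = 8.
§4 applies: 8 + 2 = 10.
§5 applies: 10 + 4 = 14.
§6 applies: 14 − 1 = 13.
Final offense level: 13.
Criminal history: 8 prior points → Category IV (8+).
Level 13 falls in the 13-17 band.
Grid: Level 13-17 × Category IV = 70-75 months.
Probation check: level 13 > 11 and category IV ≤ IV → not eligible.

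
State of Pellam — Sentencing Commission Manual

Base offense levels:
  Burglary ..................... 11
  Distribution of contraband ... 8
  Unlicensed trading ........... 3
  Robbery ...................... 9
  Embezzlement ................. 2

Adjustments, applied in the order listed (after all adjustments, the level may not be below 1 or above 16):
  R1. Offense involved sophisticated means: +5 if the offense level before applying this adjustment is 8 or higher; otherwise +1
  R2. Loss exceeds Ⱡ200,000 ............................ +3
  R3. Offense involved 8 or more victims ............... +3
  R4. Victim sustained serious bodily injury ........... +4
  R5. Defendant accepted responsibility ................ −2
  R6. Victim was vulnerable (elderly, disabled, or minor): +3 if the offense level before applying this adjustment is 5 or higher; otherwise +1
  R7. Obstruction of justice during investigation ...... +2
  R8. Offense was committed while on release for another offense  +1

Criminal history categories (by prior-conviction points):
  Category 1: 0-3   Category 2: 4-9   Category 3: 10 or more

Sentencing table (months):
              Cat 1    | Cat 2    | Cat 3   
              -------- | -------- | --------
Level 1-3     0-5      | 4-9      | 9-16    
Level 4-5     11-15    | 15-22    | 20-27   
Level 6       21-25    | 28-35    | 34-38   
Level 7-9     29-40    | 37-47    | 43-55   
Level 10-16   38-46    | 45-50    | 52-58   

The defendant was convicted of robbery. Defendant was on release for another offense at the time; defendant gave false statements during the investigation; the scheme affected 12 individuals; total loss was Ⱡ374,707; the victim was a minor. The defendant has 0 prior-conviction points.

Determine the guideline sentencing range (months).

Base offense level for robbery: 9.
R2 applies: 9 + 3 = 12.
R3 applies: 12 + 3 = 15.
R4 does not apply.
R5 does not apply.
R6 applies (level before this adjustment is 15 ≥ 5, so +3): 15 + 3 = 18.
R7 applies: 18 + 2 = 20.
R8 applies: 20 + 1 = 21.
Level 21 exceeds the maximum of 16; capped at 16.
Final offense level: 16.
Criminal history: 0 prior points → Category 1 (0-3).
Level 16 falls in the 10-16 band.
Grid: Level 10-16 × Category 1 = 38-46 months.

38-46 months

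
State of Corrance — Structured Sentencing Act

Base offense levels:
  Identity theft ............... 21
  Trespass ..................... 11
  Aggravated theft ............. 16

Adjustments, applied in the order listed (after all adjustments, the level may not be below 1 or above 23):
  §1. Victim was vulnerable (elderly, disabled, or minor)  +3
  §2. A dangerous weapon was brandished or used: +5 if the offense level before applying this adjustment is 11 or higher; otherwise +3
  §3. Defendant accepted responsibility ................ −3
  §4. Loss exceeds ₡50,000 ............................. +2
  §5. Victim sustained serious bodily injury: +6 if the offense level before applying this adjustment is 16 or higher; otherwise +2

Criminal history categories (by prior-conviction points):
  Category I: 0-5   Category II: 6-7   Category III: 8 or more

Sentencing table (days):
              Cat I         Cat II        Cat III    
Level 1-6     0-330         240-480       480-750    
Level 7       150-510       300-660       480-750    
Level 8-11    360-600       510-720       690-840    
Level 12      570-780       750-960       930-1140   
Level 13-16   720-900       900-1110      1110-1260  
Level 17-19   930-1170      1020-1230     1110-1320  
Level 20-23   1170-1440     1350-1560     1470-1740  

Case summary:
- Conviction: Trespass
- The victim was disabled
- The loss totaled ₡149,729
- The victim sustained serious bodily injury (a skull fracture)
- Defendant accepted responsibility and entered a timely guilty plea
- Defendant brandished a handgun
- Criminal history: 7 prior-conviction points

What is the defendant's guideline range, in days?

Base offense level for trespass: 11.
§1 applies: 11 + 3 = 14.
§2 applies (level before this adjustment is 14 ≥ 11, so +5): 14 + 5 = 19.
§3 applies: 19 − 3 = 16.
§4 applies: 16 + 2 = 18.
§5 applies (level before this adjustment is 18 ≥ 16, so +6): 18 + 6 = 24.
Level 24 exceeds the maximum of 23; capped at 23.
Final offense level: 23.
Criminal history: 7 prior points → Category II (6-7).
Level 23 falls in the 20-23 band.
Grid: Level 20-23 × Category II = 1350-1560 days.

1350-1560 days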